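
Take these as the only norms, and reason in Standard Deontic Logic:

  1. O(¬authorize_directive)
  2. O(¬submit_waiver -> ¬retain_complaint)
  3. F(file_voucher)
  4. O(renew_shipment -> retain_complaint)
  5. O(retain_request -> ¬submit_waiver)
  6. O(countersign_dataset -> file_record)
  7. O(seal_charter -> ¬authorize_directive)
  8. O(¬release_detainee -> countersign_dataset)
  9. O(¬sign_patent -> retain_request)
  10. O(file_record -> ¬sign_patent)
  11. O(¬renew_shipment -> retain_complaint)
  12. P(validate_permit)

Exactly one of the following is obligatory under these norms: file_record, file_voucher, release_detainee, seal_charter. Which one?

By case analysis on renew_shipment: premise 4 gives O(renew_shipment -> retain_complaint) and premise 11 gives O(¬renew_shipment -> retain_complaint), so O(retain_complaint) either way.
Premise 2, O(¬submit_waiver -> ¬retain_complaint), contraposes to O(retain_complaint -> submit_waiver); with O(retain_complaint) we get O(submit_waiver).
Premise 5 is O(retain_request -> ¬submit_waiver); contrapositively O(submit_waiver -> ¬retain_request). Since O(submit_waiver) holds, K gives O(¬retain_request).
Premise 9 is O(¬sign_patent -> retain_request); contrapositively O(¬retain_request -> sign_patent). Since O(¬retain_request) holds, K gives O(sign_patent).
Premise 10 is O(file_record -> ¬sign_patent); contrapositively O(sign_patent -> ¬file_record). Since O(sign_patent) holds, K gives O(¬file_record).
Premise 6 is O(countersign_dataset -> file_record); contrapositively O(¬file_record -> ¬countersign_dataset). Since O(¬file_record) holds, K gives O(¬countersign_dataset).
The contrapositive of premise 8 (O(¬release_detainee -> countersign_dataset)) is O(¬countersign_dataset -> release_detainee), and O(¬countersign_dataset) is already established, so O(release_detainee).
So O(release_detainee) holds — release_detainee is obligatory. None of the other listed options is made obligatory by any chain of premises.

release_detainee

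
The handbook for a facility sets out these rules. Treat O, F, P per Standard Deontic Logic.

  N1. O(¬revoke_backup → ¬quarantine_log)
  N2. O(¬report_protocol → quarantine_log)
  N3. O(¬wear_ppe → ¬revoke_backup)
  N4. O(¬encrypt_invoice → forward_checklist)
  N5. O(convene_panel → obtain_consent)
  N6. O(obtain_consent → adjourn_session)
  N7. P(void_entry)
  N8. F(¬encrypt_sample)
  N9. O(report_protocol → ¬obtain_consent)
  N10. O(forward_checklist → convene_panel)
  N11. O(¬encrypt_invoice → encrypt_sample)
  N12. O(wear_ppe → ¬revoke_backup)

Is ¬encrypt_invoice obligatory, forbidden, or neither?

Forbidden

By case analysis on ¬wear_ppe: premise 3 gives O(¬wear_ppe → ¬revoke_backup) and premise 12 gives O(wear_ppe → ¬revoke_backup), so O(¬revoke_backup) either way.
With premise 1, O(¬revoke_backup → ¬quarantine_log), the K-axiom yields O(¬quarantine_log).
Premise 2, O(¬report_protocol → quarantine_log), contraposes to O(¬quarantine_log → report_protocol); with O(¬quarantine_log) we get O(report_protocol).
Applying K to premise 9 (O(report_protocol → ¬obtain_consent)) and O(report_protocol) yields O(¬obtain_consent).
The contrapositive of premise 5 (O(convene_panel → obtain_consent)) is O(¬obtain_consent → ¬convene_panel), and O(¬obtain_consent) is already established, so O(¬convene_panel).
Premise 10 is O(forward_checklist → convene_panel); contrapositively O(¬convene_panel → ¬forward_checklist). Since O(¬convene_panel) holds, K gives O(¬forward_checklist).
The contrapositive of premise 4 (O(¬encrypt_invoice → forward_checklist)) is O(¬forward_checklist → encrypt_invoice), and O(¬forward_checklist) is already established, so O(encrypt_invoice).
Premises 6, 7, 8, 11 do not contribute to this derivation.
Thus O(encrypt_invoice), which is F(¬encrypt_invoice): ¬encrypt_invoice is forbidden.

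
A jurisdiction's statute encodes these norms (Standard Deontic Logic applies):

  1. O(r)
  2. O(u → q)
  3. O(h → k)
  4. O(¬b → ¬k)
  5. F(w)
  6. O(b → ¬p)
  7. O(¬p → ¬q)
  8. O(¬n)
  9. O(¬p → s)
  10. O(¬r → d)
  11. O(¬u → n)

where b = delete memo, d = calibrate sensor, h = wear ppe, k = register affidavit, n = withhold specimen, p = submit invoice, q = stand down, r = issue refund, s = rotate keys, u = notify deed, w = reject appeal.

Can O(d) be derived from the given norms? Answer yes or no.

No

Premise 10 is O(¬r → d), but O(¬r) is not derivable from the premises, so it does not yield O(d).
No other premise forces O(d). An ideal world satisfying every premise can still have d false, so O(d) is not derivable.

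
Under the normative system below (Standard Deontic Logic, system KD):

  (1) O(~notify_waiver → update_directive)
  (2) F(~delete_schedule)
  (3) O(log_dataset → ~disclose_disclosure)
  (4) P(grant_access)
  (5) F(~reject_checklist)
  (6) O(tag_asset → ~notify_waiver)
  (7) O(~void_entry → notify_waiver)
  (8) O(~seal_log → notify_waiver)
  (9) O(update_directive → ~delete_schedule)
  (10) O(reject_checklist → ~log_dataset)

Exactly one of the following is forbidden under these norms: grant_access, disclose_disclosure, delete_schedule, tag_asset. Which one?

Premise 2 is F(~delete_schedule), i.e. O(delete_schedule).
Premise 9, O(update_directive → ~delete_schedule), contraposes to O(delete_schedule → ~update_directive); with O(delete_schedule) we get O(~update_directive).
Premise 1 is O(~notify_waiver → update_directive); contrapositively O(~update_directive → notify_waiver). Since O(~update_directive) holds, K gives O(notify_waiver).
Premise 6, O(tag_asset → ~notify_waiver), contraposes to O(notify_waiver → ~tag_asset); with O(notify_waiver) we get O(~tag_asset).
So O(~tag_asset) holds, i.e. tag_asset is forbidden. None of the other listed options is forbidden under the premises.

tag_asset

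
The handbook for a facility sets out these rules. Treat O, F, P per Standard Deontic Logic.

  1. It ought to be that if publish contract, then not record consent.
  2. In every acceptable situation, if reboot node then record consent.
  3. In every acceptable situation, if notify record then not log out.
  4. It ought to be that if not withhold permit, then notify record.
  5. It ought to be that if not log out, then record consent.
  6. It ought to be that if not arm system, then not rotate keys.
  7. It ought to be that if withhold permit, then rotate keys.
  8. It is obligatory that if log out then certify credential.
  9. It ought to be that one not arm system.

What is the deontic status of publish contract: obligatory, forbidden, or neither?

Forbidden

Premise 9 states O(¬arm_system) outright.
Premise 6 is O(¬arm_system → ¬rotate_keys); since O(¬arm_system), deontic closure gives O(¬rotate_keys).
Premise 7 is O(withhold_permit → rotate_keys); contrapositively O(¬rotate_keys → ¬withhold_permit). Since O(¬rotate_keys) holds, K gives O(¬withhold_permit).
Premise 4 is O(¬withhold_permit → notify_record); since O(¬withhold_permit), deontic closure gives O(notify_record).
Applying K to premise 3 (O(notify_record → ¬log_out)) and O(notify_record) yields O(¬log_out).
Applying K to premise 5 (O(¬log_out → record_consent)) and O(¬log_out) yields O(record_consent).
Premise 1, O(publish_contract → ¬record_consent), contraposes to O(record_consent → ¬publish_contract); with O(record_consent) we get O(¬publish_contract).
Premises 2, 8 do not contribute to this derivation.
Thus O(¬publish_contract), which is F(publish_contract): publish_contract is forbidden.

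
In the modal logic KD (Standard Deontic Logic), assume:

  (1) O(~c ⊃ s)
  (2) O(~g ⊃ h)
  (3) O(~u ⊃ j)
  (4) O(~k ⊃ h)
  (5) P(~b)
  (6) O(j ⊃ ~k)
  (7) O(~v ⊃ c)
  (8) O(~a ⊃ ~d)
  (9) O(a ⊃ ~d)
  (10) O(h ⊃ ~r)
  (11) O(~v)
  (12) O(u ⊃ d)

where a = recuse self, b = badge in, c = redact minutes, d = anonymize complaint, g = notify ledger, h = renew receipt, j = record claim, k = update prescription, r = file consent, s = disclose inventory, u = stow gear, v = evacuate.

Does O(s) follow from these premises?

Premise 1 is O(~c ⊃ s), but O(~c) is not derivable from the premises, so it does not yield O(s).
No other premise forces O(s). An ideal world satisfying every premise can still have s false, so O(s) is not derivable.

No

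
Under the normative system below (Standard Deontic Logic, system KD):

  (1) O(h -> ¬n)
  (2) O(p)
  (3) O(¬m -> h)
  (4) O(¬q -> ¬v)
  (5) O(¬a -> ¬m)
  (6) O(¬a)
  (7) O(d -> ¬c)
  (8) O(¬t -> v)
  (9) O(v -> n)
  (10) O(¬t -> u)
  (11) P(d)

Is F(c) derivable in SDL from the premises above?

No

Premise 7 is O(d -> ¬c), but O(d) is not derivable from the premises (the permission P(d) asserts only ¬O(¬d), not O(d)), so it does not yield O(¬c).
No other premise forces O(¬c). An ideal world satisfying every premise can still have c true, so F(c) is not derivable.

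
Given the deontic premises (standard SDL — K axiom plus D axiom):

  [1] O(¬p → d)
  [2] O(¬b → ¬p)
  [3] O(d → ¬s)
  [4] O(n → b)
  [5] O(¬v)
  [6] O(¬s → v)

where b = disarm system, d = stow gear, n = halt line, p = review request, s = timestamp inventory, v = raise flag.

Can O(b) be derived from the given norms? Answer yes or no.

Premise 5 gives O(¬v).
Premise 6 is O(¬s → v); contrapositively O(¬v → s). Since O(¬v) holds, K gives O(s).
Premise 3 is O(d → ¬s); contrapositively O(s → ¬d). Since O(s) holds, K gives O(¬d).
The contrapositive of premise 1 (O(¬p → d)) is O(¬d → p), and O(¬d) is already established, so O(p).
Premise 2, O(¬b → ¬p), contraposes to O(p → b); with O(p) we get O(b).
Premise 4 does not contribute to this derivation.
So O(b) follows.

Yes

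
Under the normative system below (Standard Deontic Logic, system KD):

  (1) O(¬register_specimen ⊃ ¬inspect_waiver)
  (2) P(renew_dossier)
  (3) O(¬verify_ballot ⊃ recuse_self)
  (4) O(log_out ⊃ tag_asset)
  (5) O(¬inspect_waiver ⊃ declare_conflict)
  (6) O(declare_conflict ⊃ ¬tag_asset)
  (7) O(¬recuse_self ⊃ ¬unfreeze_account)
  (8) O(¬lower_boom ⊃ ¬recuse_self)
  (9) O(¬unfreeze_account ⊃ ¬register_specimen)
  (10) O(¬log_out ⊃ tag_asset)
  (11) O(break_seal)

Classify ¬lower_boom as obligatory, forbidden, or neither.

By case analysis on log_out: premise 4 gives O(log_out ⊃ tag_asset) and premise 10 gives O(¬log_out ⊃ tag_asset), so O(tag_asset) either way.
The contrapositive of premise 6 (O(declare_conflict ⊃ ¬tag_asset)) is O(tag_asset ⊃ ¬declare_conflict), and O(tag_asset) is already established, so O(¬declare_conflict).
Premise 5, O(¬inspect_waiver ⊃ declare_conflict), contraposes to O(¬declare_conflict ⊃ inspect_waiver); with O(¬declare_conflict) we get O(inspect_waiver).
Premise 1 is O(¬register_specimen ⊃ ¬inspect_waiver); contrapositively O(inspect_waiver ⊃ register_specimen). Since O(inspect_waiver) holds, K gives O(register_specimen).
Premise 9 is O(¬unfreeze_account ⊃ ¬register_specimen); contrapositively O(register_specimen ⊃ unfreeze_account). Since O(register_specimen) holds, K gives O(unfreeze_account).
Premise 7, O(¬recuse_self ⊃ ¬unfreeze_account), contraposes to O(unfreeze_account ⊃ recuse_self); with O(unfreeze_account) we get O(recuse_self).
Premise 8, O(¬lower_boom ⊃ ¬recuse_self), contraposes to O(recuse_self ⊃ lower_boom); with O(recuse_self) we get O(lower_boom).
Premises 2, 3, 11 do not contribute to this derivation.
Thus O(lower_boom), which is F(¬lower_boom): ¬lower_boom is forbidden.

Forbidden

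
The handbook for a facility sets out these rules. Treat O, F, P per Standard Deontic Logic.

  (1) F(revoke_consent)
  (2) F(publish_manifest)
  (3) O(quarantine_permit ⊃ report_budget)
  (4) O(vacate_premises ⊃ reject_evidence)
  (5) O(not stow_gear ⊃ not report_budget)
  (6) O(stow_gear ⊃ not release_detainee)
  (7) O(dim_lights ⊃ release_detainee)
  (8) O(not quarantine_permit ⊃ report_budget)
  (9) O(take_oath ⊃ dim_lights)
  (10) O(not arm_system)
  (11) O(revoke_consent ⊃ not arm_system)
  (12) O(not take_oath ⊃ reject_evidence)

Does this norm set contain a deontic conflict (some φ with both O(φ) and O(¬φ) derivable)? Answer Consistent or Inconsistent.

Premise 11 is O(revoke_consent ⊃ not arm_system); even if O(not arm_system) held, inferring O(revoke_consent) would be affirming the consequent — invalid.
So O(revoke_consent) is not derivable, and the apparent clash with O(not revoke_consent) does not arise.
A world satisfying every obligation exists (e.g. arm_system=false, dim_lights=false, publish_manifest=false, quarantine_permit=false, reject_evidence=true, release_detainee=false, report_budget=true, revoke_consent=false, stow_gear=true, take_oath=false, vacate_premises=false); no atom is both obligatory and forbidden, so the set is consistent.

Consistent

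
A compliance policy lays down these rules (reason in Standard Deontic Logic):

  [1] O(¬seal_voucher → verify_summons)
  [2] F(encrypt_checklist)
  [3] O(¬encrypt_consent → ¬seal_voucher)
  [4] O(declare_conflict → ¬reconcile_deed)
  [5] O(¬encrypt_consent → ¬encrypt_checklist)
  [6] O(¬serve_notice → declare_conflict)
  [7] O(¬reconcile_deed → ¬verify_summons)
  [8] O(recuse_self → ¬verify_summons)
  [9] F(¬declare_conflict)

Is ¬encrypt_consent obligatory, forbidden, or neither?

Premise 9, F(¬declare_conflict), is equivalent to O(declare_conflict).
From O(declare_conflict) and premise 4, O(declare_conflict → ¬reconcile_deed), we obtain O(¬reconcile_deed).
With premise 7, O(¬reconcile_deed → ¬verify_summons), the K-axiom yields O(¬verify_summons).
Premise 1, O(¬seal_voucher → verify_summons), contraposes to O(¬verify_summons → seal_voucher); with O(¬verify_summons) we get O(seal_voucher).
The contrapositive of premise 3 (O(¬encrypt_consent → ¬seal_voucher)) is O(seal_voucher → encrypt_consent), and O(seal_voucher) is already established, so O(encrypt_consent).
Premises 2, 5, 6, 8 do not contribute to this derivation.
Thus O(encrypt_consent), which is F(¬encrypt_consent): ¬encrypt_consent is forbidden.

Forbidden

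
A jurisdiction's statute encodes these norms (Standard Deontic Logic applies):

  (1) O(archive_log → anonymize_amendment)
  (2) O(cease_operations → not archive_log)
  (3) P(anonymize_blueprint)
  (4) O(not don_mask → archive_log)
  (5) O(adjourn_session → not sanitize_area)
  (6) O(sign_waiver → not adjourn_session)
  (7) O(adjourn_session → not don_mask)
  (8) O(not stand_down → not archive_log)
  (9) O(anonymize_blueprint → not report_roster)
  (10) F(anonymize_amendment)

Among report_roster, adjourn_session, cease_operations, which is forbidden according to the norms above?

Premise 10, F(anonymize_amendment), is equivalent to O(not anonymize_amendment).
Premise 1, O(archive_log → anonymize_amendment), contraposes to O(not anonymize_amendment → not archive_log); with O(not anonymize_amendment) we get O(not archive_log).
The contrapositive of premise 4 (O(not don_mask → archive_log)) is O(not archive_log → don_mask), and O(not archive_log) is already established, so O(don_mask).
Premise 7, O(adjourn_session → not don_mask), contraposes to O(don_mask → not adjourn_session); with O(don_mask) we get O(not adjourn_session).
So O(not adjourn_session) holds, i.e. adjourn_session is forbidden. None of the other listed options is forbidden under the premises.

adjourn_session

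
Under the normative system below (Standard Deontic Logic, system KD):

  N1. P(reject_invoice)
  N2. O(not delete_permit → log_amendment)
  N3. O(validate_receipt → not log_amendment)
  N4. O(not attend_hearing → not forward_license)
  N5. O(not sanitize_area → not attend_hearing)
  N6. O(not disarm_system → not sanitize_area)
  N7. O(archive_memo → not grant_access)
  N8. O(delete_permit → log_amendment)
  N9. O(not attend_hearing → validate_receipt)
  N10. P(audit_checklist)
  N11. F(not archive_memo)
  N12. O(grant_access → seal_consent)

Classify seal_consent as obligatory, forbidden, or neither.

Neither

Premise 12 is O(grant_access → seal_consent), but O(grant_access) is not derivable from the premises, so it does not yield O(seal_consent).
No premise or chain of K-axiom applications forces O(seal_consent), and none forces O(not seal_consent). So seal_consent is neither obligatory nor forbidden under these norms.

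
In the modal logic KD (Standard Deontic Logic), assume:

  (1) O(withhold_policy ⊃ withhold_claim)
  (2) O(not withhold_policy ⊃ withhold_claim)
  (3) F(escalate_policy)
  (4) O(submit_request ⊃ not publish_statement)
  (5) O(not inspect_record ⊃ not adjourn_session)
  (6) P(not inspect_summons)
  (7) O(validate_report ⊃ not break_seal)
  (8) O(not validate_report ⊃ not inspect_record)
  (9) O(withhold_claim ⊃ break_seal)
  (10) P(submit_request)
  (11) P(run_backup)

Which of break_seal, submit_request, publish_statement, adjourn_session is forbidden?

Premises 2 and 1 cover both cases: O(not withhold_policy ⊃ withhold_claim) and O(withhold_policy ⊃ withhold_claim). Since not withhold_policy ∨ withhold_policy is a tautology, O(withhold_claim) follows.
Premise 9 is O(withhold_claim ⊃ break_seal); since O(withhold_claim), deontic closure gives O(break_seal).
Premise 7 is O(validate_report ⊃ not break_seal); contrapositively O(break_seal ⊃ not validate_report). Since O(break_seal) holds, K gives O(not validate_report).
From O(not validate_report) and premise 8, O(not validate_report ⊃ not inspect_record), we obtain O(not inspect_record).
From O(not inspect_record) and premise 5, O(not inspect_record ⊃ not adjourn_session), we obtain O(not adjourn_session).
So O(not adjourn_session) holds, i.e. adjourn_session is forbidden. None of the other listed options is forbidden under the premises.

adjourn_session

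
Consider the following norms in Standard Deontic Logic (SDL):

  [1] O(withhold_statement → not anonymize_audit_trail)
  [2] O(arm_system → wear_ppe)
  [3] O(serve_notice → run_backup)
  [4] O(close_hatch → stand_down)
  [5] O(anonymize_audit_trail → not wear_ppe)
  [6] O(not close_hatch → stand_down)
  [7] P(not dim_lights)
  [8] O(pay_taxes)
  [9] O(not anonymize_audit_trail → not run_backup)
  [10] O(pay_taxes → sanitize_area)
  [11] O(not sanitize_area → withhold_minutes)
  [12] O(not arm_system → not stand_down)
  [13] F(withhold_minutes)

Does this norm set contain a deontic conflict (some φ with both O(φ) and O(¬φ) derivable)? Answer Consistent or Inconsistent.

Premise 11 is O(not sanitize_area → withhold_minutes), but O(not sanitize_area) is not derivable from the premises, so it does not yield O(withhold_minutes).
So O(withhold_minutes) is not derivable, and the apparent clash with O(not withhold_minutes) does not arise.
A world satisfying every obligation exists (e.g. anonymize_audit_trail=false, arm_system=true, close_hatch=false, dim_lights=false, pay_taxes=true, run_backup=false, sanitize_area=true, serve_notice=false, stand_down=true, wear_ppe=true, withhold_minutes=false, withhold_statement=false); no atom is both obligatory and forbidden, so the set is consistent.

Consistent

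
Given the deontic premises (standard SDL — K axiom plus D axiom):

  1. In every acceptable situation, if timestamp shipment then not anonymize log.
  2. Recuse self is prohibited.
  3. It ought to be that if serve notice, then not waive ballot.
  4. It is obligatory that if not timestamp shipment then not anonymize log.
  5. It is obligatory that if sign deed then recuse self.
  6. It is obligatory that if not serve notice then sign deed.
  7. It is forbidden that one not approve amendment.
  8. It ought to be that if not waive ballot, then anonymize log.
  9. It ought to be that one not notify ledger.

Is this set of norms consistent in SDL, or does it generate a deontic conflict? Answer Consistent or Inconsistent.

Inconsistent

Premises 4 and 1 are O(¬timestamp_shipment → ¬anonymize_log) and O(timestamp_shipment → ¬anonymize_log); every ideal world satisfies ¬timestamp_shipment or timestamp_shipment, so in either case ¬anonymize_log holds — hence O(¬anonymize_log).
Premise 8 is O(¬waive_ballot → anonymize_log); contrapositively O(¬anonymize_log → waive_ballot). Since O(¬anonymize_log) holds, K gives O(waive_ballot).
The contrapositive of premise 3 (O(serve_notice → ¬waive_ballot)) is O(waive_ballot → ¬serve_notice), and O(waive_ballot) is already established, so O(¬serve_notice).
From O(¬serve_notice) and premise 6, O(¬serve_notice → sign_deed), we obtain O(sign_deed).
With premise 5, O(sign_deed → recuse_self), the K-axiom yields O(recuse_self).
Yet premise 2 is F(recuse_self), i.e. O(¬recuse_self).
We now have both O(recuse_self) and O(¬recuse_self) — recuse_self is simultaneously obligatory and forbidden, violating the D-axiom.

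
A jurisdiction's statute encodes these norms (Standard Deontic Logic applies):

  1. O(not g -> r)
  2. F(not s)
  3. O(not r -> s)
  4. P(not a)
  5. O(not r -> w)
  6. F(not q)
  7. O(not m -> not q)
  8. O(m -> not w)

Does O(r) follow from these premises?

Yes

Premise 6 is F(not q), i.e. O(q).
Premise 7, O(not m -> not q), contraposes to O(q -> m); with O(q) we get O(m).
Premise 8 is O(m -> not w); since O(m), deontic closure gives O(not w).
Premise 5, O(not r -> w), contraposes to O(not w -> r); with O(not w) we get O(r).
Premises 1, 2, 3, 4 do not contribute to this derivation.
So O(r) follows.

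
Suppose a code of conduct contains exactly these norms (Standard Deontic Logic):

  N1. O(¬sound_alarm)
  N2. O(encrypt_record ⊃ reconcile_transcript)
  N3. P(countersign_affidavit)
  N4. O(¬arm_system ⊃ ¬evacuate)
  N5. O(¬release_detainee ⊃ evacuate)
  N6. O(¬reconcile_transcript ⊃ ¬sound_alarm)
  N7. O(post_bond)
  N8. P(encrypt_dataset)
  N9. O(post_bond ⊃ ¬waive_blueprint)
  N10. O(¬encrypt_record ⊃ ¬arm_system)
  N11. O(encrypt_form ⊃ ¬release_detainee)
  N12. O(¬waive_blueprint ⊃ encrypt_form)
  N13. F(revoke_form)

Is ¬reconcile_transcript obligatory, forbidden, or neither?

Premise 7 gives O(post_bond).
From O(post_bond) and premise 9, O(post_bond ⊃ ¬waive_blueprint), we obtain O(¬waive_blueprint).
Premise 12 is O(¬waive_blueprint ⊃ encrypt_form); since O(¬waive_blueprint), deontic closure gives O(encrypt_form).
Applying K to premise 11 (O(encrypt_form ⊃ ¬release_detainee)) and O(encrypt_form) yields O(¬release_detainee).
Applying K to premise 5 (O(¬release_detainee ⊃ evacuate)) and O(¬release_detainee) yields O(evacuate).
The contrapositive of premise 4 (O(¬arm_system ⊃ ¬evacuate)) is O(evacuate ⊃ arm_system), and O(evacuate) is already established, so O(arm_system).
Premise 10, O(¬encrypt_record ⊃ ¬arm_system), contraposes to O(arm_system ⊃ encrypt_record); with O(arm_system) we get O(encrypt_record).
From O(encrypt_record) and premise 2, O(encrypt_record ⊃ reconcile_transcript), we obtain O(reconcile_transcript).
Premises 1, 3, 6, 8, 13 do not contribute to this derivation.
Thus O(reconcile_transcript), which is F(¬reconcile_transcript): ¬reconcile_transcript is forbidden.

Forbidden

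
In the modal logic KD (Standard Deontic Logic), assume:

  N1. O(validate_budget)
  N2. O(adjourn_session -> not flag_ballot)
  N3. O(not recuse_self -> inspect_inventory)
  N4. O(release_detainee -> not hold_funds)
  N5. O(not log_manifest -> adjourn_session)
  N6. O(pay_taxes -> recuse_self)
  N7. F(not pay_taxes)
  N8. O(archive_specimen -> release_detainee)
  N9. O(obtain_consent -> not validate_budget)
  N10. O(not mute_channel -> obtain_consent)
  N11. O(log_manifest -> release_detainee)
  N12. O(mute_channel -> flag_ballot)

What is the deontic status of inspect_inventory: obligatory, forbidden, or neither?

Premise 3 is O(not recuse_self -> inspect_inventory), but O(not recuse_self) is not derivable from the premises, so it does not yield O(inspect_inventory).
No premise or chain of K-axiom applications forces O(inspect_inventory), and none forces O(not inspect_inventory). So inspect_inventory is neither obligatory nor forbidden under these norms.

Neither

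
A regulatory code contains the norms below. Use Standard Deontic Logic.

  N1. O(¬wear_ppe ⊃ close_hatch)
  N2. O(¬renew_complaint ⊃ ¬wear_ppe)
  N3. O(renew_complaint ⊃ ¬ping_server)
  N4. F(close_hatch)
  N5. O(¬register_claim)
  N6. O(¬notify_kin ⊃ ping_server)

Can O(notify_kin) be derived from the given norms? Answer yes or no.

Yes

Premise 4, F(close_hatch), is equivalent to O(¬close_hatch).
Premise 1, O(¬wear_ppe ⊃ close_hatch), contraposes to O(¬close_hatch ⊃ wear_ppe); with O(¬close_hatch) we get O(wear_ppe).
The contrapositive of premise 2 (O(¬renew_complaint ⊃ ¬wear_ppe)) is O(wear_ppe ⊃ renew_complaint), and O(wear_ppe) is already established, so O(renew_complaint).
From O(renew_complaint) and premise 3, O(renew_complaint ⊃ ¬ping_server), we obtain O(¬ping_server).
The contrapositive of premise 6 (O(¬notify_kin ⊃ ping_server)) is O(¬ping_server ⊃ notify_kin), and O(¬ping_server) is already established, so O(notify_kin).
Premise 5 does not contribute to this derivation.
So O(notify_kin) follows.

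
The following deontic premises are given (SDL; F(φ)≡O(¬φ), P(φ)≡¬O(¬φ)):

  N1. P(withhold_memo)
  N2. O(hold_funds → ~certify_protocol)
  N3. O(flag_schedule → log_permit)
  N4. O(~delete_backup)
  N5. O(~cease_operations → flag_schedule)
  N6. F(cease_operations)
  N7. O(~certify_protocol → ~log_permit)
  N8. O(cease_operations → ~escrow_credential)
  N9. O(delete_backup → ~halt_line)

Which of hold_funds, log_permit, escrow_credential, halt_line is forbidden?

hold_funds

F(cease_operations) at premise 6 means O(~cease_operations).
Applying K to premise 5 (O(~cease_operations → flag_schedule)) and O(~cease_operations) yields O(flag_schedule).
With premise 3, O(flag_schedule → log_permit), the K-axiom yields O(log_permit).
The contrapositive of premise 7 (O(~certify_protocol → ~log_permit)) is O(log_permit → certify_protocol), and O(log_permit) is already established, so O(certify_protocol).
The contrapositive of premise 2 (O(hold_funds → ~certify_protocol)) is O(certify_protocol → ~hold_funds), and O(certify_protocol) is already established, so O(~hold_funds).
So O(~hold_funds) holds, i.e. hold_funds is forbidden. None of the other listed options is forbidden under the premises.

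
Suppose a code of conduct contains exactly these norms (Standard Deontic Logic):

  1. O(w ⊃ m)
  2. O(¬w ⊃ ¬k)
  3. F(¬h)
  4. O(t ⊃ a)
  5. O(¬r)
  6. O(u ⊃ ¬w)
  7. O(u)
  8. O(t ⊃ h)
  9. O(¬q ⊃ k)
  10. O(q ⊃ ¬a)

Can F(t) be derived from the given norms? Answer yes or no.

Yes

Premise 7 states O(u) outright.
With premise 6, O(u ⊃ ¬w), the K-axiom yields O(¬w).
From O(¬w) and premise 2, O(¬w ⊃ ¬k), we obtain O(¬k).
Premise 9 is O(¬q ⊃ k); contrapositively O(¬k ⊃ q). Since O(¬k) holds, K gives O(q).
With premise 10, O(q ⊃ ¬a), the K-axiom yields O(¬a).
Premise 4, O(t ⊃ a), contraposes to O(¬a ⊃ ¬t); with O(¬a) we get O(¬t).
Premises 1, 3, 5, 8 do not contribute to this derivation.
So O(¬t) holds, i.e. F(t). The claim follows.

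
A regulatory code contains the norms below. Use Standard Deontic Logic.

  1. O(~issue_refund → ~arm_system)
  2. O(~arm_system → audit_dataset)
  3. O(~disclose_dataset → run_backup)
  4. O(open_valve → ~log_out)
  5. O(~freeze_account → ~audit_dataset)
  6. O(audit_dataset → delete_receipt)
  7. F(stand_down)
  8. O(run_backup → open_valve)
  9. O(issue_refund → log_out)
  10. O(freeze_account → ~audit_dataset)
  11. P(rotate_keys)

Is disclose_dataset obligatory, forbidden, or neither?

By case analysis on ~freeze_account: premise 5 gives O(~freeze_account → ~audit_dataset) and premise 10 gives O(freeze_account → ~audit_dataset), so O(~audit_dataset) either way.
Premise 2, O(~arm_system → audit_dataset), contraposes to O(~audit_dataset → arm_system); with O(~audit_dataset) we get O(arm_system).
Premise 1 is O(~issue_refund → ~arm_system); contrapositively O(arm_system → issue_refund). Since O(arm_system) holds, K gives O(issue_refund).
From O(issue_refund) and premise 9, O(issue_refund → log_out), we obtain O(log_out).
The contrapositive of premise 4 (O(open_valve → ~log_out)) is O(log_out → ~open_valve), and O(log_out) is already established, so O(~open_valve).
The contrapositive of premise 8 (O(run_backup → open_valve)) is O(~open_valve → ~run_backup), and O(~open_valve) is already established, so O(~run_backup).
Premise 3 is O(~disclose_dataset → run_backup); contrapositively O(~run_backup → disclose_dataset). Since O(~run_backup) holds, K gives O(disclose_dataset).
Premises 6, 7, 11 do not contribute to this derivation.
Hence disclose_dataset is obligatory.

Obligatory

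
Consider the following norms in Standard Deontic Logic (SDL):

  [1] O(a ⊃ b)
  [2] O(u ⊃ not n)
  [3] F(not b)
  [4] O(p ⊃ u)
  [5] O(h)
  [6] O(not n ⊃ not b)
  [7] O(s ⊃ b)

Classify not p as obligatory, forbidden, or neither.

Premise 3, F(not b), is equivalent to O(b).
Premise 6 is O(not n ⊃ not b); contrapositively O(b ⊃ n). Since O(b) holds, K gives O(n).
The contrapositive of premise 2 (O(u ⊃ not n)) is O(n ⊃ not u), and O(n) is already established, so O(not u).
Premise 4 is O(p ⊃ u); contrapositively O(not u ⊃ not p). Since O(not u) holds, K gives O(not p).
Premises 1, 5, 7 do not contribute to this derivation.
Hence not p is obligatory.

Obligatory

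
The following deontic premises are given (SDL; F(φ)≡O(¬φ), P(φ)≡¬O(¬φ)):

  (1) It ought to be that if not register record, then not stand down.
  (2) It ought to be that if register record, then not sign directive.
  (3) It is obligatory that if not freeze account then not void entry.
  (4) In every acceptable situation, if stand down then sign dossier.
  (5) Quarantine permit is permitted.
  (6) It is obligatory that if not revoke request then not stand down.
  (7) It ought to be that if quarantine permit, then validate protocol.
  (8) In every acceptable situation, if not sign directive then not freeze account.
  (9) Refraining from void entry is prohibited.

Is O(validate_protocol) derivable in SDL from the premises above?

Premise 7 is O(quarantine_permit → validate_protocol), but O(quarantine_permit) is not derivable from the premises (the permission P(quarantine_permit) asserts only ¬O(¬quarantine_permit), not O(quarantine_permit)), so it does not yield O(validate_protocol).
No other premise forces O(validate_protocol). An ideal world satisfying every premise can still have validate_protocol false, so O(validate_protocol) is not derivable.

No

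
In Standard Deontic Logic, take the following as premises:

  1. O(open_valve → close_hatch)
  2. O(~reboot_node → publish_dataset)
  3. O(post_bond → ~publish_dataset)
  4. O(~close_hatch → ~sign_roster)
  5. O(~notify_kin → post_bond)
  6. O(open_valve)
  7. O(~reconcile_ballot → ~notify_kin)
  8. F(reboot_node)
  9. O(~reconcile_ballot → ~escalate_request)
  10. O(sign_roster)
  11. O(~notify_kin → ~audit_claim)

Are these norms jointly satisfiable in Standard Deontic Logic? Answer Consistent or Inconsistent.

Consistent

Premise 4 is O(~close_hatch → ~sign_roster), but O(~close_hatch) is not derivable from the premises, so it does not yield O(~sign_roster).
So O(~sign_roster) is not derivable, and the apparent clash with O(sign_roster) does not arise.
A world satisfying every obligation exists (e.g. audit_claim=false, close_hatch=true, escalate_request=false, notify_kin=true, open_valve=true, post_bond=false, publish_dataset=true, reboot_node=false, reconcile_ballot=true, sign_roster=true); no atom is both obligatory and forbidden, so the set is consistent.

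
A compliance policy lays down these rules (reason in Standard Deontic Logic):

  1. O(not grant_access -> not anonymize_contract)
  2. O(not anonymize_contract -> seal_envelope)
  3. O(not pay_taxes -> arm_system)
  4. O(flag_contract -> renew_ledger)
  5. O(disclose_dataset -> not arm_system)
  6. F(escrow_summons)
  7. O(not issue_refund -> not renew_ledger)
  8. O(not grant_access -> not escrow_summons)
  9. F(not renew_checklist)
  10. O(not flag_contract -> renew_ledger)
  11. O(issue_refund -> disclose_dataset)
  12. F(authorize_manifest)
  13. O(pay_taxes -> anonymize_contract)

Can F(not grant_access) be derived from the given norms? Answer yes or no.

Premises 10 and 4 are O(not flag_contract -> renew_ledger) and O(flag_contract -> renew_ledger); every ideal world satisfies not flag_contract or flag_contract, so in either case renew_ledger holds — hence O(renew_ledger).
Premise 7 is O(not issue_refund -> not renew_ledger); contrapositively O(renew_ledger -> issue_refund). Since O(renew_ledger) holds, K gives O(issue_refund).
From O(issue_refund) and premise 11, O(issue_refund -> disclose_dataset), we obtain O(disclose_dataset).
From O(disclose_dataset) and premise 5, O(disclose_dataset -> not arm_system), we obtain O(not arm_system).
Premise 3 is O(not pay_taxes -> arm_system); contrapositively O(not arm_system -> pay_taxes). Since O(not arm_system) holds, K gives O(pay_taxes).
From O(pay_taxes) and premise 13, O(pay_taxes -> anonymize_contract), we obtain O(anonymize_contract).
Premise 1 is O(not grant_access -> not anonymize_contract); contrapositively O(anonymize_contract -> grant_access). Since O(anonymize_contract) holds, K gives O(grant_access).
Premises 2, 6, 8, 9, 12 do not contribute to this derivation.
So O(grant_access) holds, i.e. F(not grant_access). The claim follows.

Yes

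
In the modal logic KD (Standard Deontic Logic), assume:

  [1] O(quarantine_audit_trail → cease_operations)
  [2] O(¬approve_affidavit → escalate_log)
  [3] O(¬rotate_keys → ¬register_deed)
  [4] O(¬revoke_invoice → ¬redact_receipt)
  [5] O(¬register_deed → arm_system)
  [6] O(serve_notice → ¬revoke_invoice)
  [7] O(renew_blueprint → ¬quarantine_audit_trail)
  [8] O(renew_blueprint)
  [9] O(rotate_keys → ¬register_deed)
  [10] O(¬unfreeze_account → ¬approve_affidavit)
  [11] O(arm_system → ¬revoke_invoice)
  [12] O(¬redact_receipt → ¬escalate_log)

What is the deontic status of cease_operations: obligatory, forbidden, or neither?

Neither

Premise 1 is O(quarantine_audit_trail → cease_operations), but O(quarantine_audit_trail) is not derivable from the premises, so it does not yield O(cease_operations).
No premise or chain of K-axiom applications forces O(cease_operations), and none forces O(¬cease_operations). So cease_operations is neither obligatory nor forbidden under these norms.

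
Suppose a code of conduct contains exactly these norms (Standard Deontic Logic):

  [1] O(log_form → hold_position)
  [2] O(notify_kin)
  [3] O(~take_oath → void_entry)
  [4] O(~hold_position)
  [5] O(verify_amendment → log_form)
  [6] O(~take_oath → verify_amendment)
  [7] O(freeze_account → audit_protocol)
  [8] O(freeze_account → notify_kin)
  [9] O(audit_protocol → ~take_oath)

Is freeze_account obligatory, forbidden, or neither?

Forbidden

From premise 4 we have O(~hold_position).
Premise 1, O(log_form → hold_position), contraposes to O(~hold_position → ~log_form); with O(~hold_position) we get O(~log_form).
Premise 5, O(verify_amendment → log_form), contraposes to O(~log_form → ~verify_amendment); with O(~log_form) we get O(~verify_amendment).
Premise 6 is O(~take_oath → verify_amendment); contrapositively O(~verify_amendment → take_oath). Since O(~verify_amendment) holds, K gives O(take_oath).
Premise 9 is O(audit_protocol → ~take_oath); contrapositively O(take_oath → ~audit_protocol). Since O(take_oath) holds, K gives O(~audit_protocol).
The contrapositive of premise 7 (O(freeze_account → audit_protocol)) is O(~audit_protocol → ~freeze_account), and O(~audit_protocol) is already established, so O(~freeze_account).
Premises 2, 3, 8 do not contribute to this derivation.
Thus O(~freeze_account), which is F(freeze_account): freeze_account is forbidden.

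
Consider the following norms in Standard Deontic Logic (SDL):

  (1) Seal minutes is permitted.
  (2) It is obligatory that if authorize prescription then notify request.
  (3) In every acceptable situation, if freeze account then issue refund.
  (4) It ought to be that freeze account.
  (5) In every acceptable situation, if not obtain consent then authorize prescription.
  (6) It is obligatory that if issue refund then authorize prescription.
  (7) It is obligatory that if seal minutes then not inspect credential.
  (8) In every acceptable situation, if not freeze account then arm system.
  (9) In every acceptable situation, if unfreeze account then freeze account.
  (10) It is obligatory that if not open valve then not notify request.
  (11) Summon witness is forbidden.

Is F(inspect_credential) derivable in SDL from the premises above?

No

Premise 7 is O(seal_minutes → ¬inspect_credential), but O(seal_minutes) is not derivable from the premises (the permission P(seal_minutes) asserts only ¬O(¬seal_minutes), not O(seal_minutes)), so it does not yield O(¬inspect_credential).
No other premise forces O(¬inspect_credential). An ideal world satisfying every premise can still have inspect_credential true, so F(inspect_credential) is not derivable.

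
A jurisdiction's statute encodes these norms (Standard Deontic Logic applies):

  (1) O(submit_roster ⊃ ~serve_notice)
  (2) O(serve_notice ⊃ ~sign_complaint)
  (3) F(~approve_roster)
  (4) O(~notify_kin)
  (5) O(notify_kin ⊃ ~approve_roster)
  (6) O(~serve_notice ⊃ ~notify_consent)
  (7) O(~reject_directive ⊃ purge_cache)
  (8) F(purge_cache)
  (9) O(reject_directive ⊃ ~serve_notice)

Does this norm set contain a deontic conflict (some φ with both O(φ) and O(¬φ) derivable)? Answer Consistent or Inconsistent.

Premise 5 is O(notify_kin ⊃ ~approve_roster), but O(notify_kin) is not derivable from the premises, so it does not yield O(~approve_roster).
So O(~approve_roster) is not derivable, and the apparent clash with O(approve_roster) does not arise.
A world satisfying every obligation exists (e.g. approve_roster=true, notify_consent=false, notify_kin=false, purge_cache=false, reject_directive=true, serve_notice=false, sign_complaint=false, submit_roster=false); no atom is both obligatory and forbidden, so the set is consistent.

Consistent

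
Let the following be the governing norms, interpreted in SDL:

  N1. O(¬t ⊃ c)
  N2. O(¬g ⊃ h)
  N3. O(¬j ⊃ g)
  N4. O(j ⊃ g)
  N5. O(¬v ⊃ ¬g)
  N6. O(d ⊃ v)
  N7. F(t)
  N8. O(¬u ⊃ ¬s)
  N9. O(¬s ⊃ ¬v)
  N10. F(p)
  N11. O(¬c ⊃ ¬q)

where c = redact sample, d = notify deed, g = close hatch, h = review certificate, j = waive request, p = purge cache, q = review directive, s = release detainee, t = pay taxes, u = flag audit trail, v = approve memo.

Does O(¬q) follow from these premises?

Premise 11 is O(¬c ⊃ ¬q), but O(¬c) is not derivable from the premises, so it does not yield O(¬q).
No other premise forces O(¬q). An ideal world satisfying every premise can still have ¬q false, so O(¬q) is not derivable.

No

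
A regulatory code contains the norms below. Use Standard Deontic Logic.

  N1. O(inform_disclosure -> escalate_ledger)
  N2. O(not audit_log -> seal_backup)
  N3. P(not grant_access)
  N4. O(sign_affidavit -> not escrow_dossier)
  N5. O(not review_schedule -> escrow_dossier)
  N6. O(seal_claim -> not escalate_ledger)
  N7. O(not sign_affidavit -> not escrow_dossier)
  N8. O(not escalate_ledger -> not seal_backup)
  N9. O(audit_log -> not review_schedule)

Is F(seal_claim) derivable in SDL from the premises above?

Premises 7 and 4 cover both cases: O(not sign_affidavit -> not escrow_dossier) and O(sign_affidavit -> not escrow_dossier). Since not sign_affidavit ∨ sign_affidavit is a tautology, O(not escrow_dossier) follows.
The contrapositive of premise 5 (O(not review_schedule -> escrow_dossier)) is O(not escrow_dossier -> review_schedule), and O(not escrow_dossier) is already established, so O(review_schedule).
Premise 9, O(audit_log -> not review_schedule), contraposes to O(review_schedule -> not audit_log); with O(review_schedule) we get O(not audit_log).
Applying K to premise 2 (O(not audit_log -> seal_backup)) and O(not audit_log) yields O(seal_backup).
Premise 8 is O(not escalate_ledger -> not seal_backup); contrapositively O(seal_backup -> escalate_ledger). Since O(seal_backup) holds, K gives O(escalate_ledger).
The contrapositive of premise 6 (O(seal_claim -> not escalate_ledger)) is O(escalate_ledger -> not seal_claim), and O(escalate_ledger) is already established, so O(not seal_claim).
Premises 1, 3 do not contribute to this derivation.
So O(not seal_claim) holds, i.e. F(seal_claim). The claim follows.

Yes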